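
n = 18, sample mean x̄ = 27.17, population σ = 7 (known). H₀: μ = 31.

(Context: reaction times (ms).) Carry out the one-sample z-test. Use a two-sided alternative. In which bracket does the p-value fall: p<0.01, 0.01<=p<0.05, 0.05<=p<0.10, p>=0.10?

SE = σ/√n = 7/√18 = 1.6499
z = (x̄−μ₀)/SE = (27.17−31)/1.6499 = -2.3213
p-value (two-sided) = 0.02027
→ bracket: 0.01<=p<0.05

p-value bracket: 0.01<=p<0.05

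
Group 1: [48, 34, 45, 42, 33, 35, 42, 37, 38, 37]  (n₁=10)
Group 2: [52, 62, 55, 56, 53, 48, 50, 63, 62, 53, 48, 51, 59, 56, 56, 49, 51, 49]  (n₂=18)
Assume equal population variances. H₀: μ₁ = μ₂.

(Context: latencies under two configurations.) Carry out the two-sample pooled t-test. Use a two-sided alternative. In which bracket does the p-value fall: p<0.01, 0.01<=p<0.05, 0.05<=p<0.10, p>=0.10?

x̄₁=39.100, s₁=4.954, n₁=10
x̄₂=54.056, s₂=4.905, n₂=18
s_p² = [9·4.954² + 17·4.905²]/26 = 24.2248
SE = √(s_p²·(1/10+1/18)) = 1.9412
t = (39.100−54.056)/1.9412 = -7.7042
df = 26
p-value (two-sided) = 0.00000
→ bracket: p<0.01

p-value bracket: p<0.01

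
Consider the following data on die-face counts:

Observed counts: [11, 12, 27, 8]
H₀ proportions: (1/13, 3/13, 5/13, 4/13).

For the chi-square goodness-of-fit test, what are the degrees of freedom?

degrees of freedom = 3

df = k − 1 = 4 − 1 = 3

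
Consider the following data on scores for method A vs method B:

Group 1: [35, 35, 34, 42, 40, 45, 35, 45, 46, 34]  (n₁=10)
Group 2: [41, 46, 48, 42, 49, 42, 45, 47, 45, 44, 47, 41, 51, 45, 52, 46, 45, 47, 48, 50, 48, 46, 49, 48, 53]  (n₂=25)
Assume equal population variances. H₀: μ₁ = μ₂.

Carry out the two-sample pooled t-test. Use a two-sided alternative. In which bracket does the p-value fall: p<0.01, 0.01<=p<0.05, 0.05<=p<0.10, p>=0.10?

p-value bracket: p<0.01

x̄₁=39.100, s₁=5.043, n₁=10
x̄₂=46.600, s₂=3.189, n₂=25
s_p² = [9·5.043² + 24·3.189²]/33 = 14.3303
SE = √(s_p²·(1/10+1/25)) = 1.4164
t = (39.100−46.600)/1.4164 = -5.2950
df = 33
p-value (two-sided) = 0.00001
→ bracket: p<0.01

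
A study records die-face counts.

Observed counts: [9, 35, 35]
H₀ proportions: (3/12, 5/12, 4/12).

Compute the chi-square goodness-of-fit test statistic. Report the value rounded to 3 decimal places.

n = 79; E_i = n·p_i = [19.75, 32.92, 26.33]
χ² = (9−19.75)²/19.75 + (35−32.92)²/32.92 + (35−26.33)²/26.33 = 8.8354
df = 2

test statistic = 8.835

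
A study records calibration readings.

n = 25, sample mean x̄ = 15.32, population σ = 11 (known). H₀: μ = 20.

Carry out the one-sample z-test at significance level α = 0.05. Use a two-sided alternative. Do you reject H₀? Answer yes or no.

SE = σ/√n = 11/√25 = 2.2000
z = (x̄−μ₀)/SE = (15.32−20)/2.2000 = -2.1273
p-value (two-sided) = 0.03340
At α=0.05: p < α → reject H₀

reject H₀: yes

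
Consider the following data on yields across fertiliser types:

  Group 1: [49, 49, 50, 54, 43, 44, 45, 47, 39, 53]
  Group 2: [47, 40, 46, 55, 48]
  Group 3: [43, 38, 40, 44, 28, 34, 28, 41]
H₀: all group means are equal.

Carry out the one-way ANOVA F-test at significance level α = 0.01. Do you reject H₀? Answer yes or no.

Group means [47.30, 47.20, 37.00], grand mean 43.696
SSB = Σnᵢ(x̄ᵢ−x̄)² = 549.970; SSW = ΣΣ(x−x̄ᵢ)² = 590.900
MSB = 549.970/2 = 274.9848; MSW = 590.900/20 = 29.5450
F = MSB/MSW = 9.3073
df = (2, 20)
p-value (upper-tail) = 0.00139
At α=0.01: p < α → reject H₀

reject H₀: yes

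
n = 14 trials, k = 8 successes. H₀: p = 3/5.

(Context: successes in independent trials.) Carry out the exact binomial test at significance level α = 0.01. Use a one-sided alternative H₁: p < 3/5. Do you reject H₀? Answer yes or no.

Exact binomial: n=14, k=8, p₀=3/5=0.6000
P(X≤8) from Σ C(n,i)·p₀^i·(1−p₀)^(n−i)
p-value (one-sided, H₁ less) = 0.51415
At α=0.01: p ≥ α → fail to reject H₀

reject H₀: no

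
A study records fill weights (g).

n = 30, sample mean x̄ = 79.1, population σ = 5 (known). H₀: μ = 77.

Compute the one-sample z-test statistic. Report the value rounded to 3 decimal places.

SE = σ/√n = 5/√30 = 0.9129
z = (x̄−μ₀)/SE = (79.1−77)/0.9129 = 2.3004

test statistic = 2.300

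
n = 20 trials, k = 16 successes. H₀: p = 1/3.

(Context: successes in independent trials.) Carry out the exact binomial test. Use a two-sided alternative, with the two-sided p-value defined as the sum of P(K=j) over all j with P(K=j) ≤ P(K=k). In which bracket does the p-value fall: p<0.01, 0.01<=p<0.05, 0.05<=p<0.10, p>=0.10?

p-value bracket: p<0.01

Exact binomial: n=20, k=16, p₀=1/3=0.3333
P(X=j) = C(n,j)·p₀^j·(1−p₀)^(n−j); p = Σ P(X=j) over j with P(X=j) ≤ P(X=16)
p-value (two-sided) = 0.00003
→ bracket: p<0.01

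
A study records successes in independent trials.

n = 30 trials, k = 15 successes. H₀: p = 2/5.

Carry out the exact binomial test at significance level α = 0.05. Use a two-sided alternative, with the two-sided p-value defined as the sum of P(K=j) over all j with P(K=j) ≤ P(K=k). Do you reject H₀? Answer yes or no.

Exact binomial: n=30, k=15, p₀=2/5=0.4000
P(X=j) = C(n,j)·p₀^j·(1−p₀)^(n−j); p = Σ P(X=j) over j with P(X=j) ≤ P(X=15)
p-value (two-sided) = 0.26938
At α=0.05: p ≥ α → fail to reject H₀

reject H₀: no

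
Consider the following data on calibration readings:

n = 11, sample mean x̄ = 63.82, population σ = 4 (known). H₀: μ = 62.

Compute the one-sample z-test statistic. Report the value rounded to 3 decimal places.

test statistic = 1.509

SE = σ/√n = 4/√11 = 1.2060
z = (x̄−μ₀)/SE = (63.82−62)/1.2060 = 1.5091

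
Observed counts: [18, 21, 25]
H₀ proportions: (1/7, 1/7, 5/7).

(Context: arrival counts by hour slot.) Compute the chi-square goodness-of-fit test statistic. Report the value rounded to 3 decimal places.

test statistic = 33.344

n = 64; E_i = n·p_i = [9.14, 9.14, 45.71]
χ² = (18−9.14)²/9.14 + (21−9.14)²/9.14 + (25−45.71)²/45.71 = 33.3438
df = 2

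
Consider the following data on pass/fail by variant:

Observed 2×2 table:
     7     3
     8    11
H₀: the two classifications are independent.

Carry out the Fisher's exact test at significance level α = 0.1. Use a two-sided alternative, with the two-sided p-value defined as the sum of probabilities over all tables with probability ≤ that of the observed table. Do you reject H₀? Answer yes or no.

reject H₀: no

Margins: r₁=10, r₂=19, c₁=15, c₂=14, n=29
p_obs = C(10,7)·C(19,8)/C(29,15); sum pmf over tables with pmf ≤ p_obs
p-value (two-sided) = 0.24508
At α=0.1: p ≥ α → fail to reject H₀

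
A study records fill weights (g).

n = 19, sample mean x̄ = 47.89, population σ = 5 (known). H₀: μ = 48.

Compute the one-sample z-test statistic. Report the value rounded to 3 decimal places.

SE = σ/√n = 5/√19 = 1.1471
z = (x̄−μ₀)/SE = (47.89−48)/1.1471 = -0.0959

test statistic = -0.096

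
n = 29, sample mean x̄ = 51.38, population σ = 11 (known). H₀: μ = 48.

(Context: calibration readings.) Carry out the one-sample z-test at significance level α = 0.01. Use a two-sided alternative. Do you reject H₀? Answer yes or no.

SE = σ/√n = 11/√29 = 2.0426
z = (x̄−μ₀)/SE = (51.38−48)/2.0426 = 1.6547
p-value (two-sided) = 0.09798
At α=0.01: p ≥ α → fail to reject H₀

reject H₀: no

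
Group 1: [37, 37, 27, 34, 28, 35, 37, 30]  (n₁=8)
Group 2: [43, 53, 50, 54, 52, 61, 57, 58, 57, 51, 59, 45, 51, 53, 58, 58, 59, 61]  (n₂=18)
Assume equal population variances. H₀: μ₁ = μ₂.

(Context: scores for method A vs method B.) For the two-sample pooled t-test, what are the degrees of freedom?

df = n₁ + n₂ − 2 = 8 + 18 − 2 = 24

degrees of freedom = 24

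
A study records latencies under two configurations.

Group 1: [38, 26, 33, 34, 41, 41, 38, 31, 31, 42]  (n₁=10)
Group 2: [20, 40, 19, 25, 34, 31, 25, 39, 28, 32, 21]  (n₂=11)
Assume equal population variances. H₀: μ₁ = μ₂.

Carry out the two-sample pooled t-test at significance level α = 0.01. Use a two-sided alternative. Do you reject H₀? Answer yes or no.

reject H₀: no

x̄₁=35.500, s₁=5.318, n₁=10
x̄₂=28.545, s₂=7.313, n₂=11
s_p² = [9·5.318² + 10·7.313²]/19 = 41.5383
SE = √(s_p²·(1/10+1/11)) = 2.8160
t = (35.500−28.545)/2.8160 = 2.4696
df = 19
p-value (two-sided) = 0.02318
At α=0.01: p ≥ α → fail to reject H₀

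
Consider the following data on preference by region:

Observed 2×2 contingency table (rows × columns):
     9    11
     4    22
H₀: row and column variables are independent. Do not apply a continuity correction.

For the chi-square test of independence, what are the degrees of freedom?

degrees of freedom = 1

df = (r−1)(c−1) = (2−1)·(2−1) = 1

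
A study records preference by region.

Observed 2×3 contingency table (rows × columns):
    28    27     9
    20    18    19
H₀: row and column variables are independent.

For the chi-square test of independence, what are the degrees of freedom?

degrees of freedom = 2

df = (r−1)(c−1) = (2−1)·(3−1) = 2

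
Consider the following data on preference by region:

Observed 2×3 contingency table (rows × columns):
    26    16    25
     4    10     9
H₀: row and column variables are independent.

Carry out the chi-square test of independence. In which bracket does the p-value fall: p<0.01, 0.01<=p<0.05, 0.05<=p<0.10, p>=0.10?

Row totals [67, 23], col totals [30, 26, 34], n=90
χ² = (26−22.33)²/22.33 + (16−19.36)²/19.36 + (25−25.31)²/25.31 + (4−7.67)²/7.67 + (10−6.64)²/6.64 + (9−8.69)²/8.69 = 4.6469
df = 2
p-value (upper-tail) = 0.09793
→ bracket: 0.05<=p<0.10

p-value bracket: 0.05<=p<0.10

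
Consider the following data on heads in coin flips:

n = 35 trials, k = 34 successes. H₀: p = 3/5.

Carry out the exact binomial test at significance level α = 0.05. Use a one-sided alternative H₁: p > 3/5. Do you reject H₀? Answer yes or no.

reject H₀: yes

Exact binomial: n=35, k=34, p₀=3/5=0.6000
P(X≥34) from Σ C(n,i)·p₀^i·(1−p₀)^(n−i)
p-value (one-sided, H₁ greater) = 0.00000
At α=0.05: p < α → reject H₀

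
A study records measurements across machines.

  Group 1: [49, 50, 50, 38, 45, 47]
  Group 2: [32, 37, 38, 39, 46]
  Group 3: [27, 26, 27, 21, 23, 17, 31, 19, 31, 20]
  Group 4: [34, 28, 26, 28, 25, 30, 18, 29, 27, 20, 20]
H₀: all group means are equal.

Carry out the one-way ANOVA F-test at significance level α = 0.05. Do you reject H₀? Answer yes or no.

reject H₀: yes

Group means [46.50, 38.40, 24.20, 25.91], grand mean 31.188
SSB = Σnᵢ(x̄ᵢ−x̄)² = 2461.666; SSW = ΣΣ(x−x̄ᵢ)² = 661.209
MSB = 2461.666/3 = 820.5553; MSW = 661.209/28 = 23.6146
F = MSB/MSW = 34.7478
df = (3, 28)
p-value (upper-tail) = 0.00000
At α=0.05: p < α → reject H₀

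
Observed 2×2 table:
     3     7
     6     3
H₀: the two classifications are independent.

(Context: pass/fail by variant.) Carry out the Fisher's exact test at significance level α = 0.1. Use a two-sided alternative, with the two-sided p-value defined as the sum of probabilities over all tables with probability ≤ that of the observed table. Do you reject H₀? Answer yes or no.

Margins: r₁=10, r₂=9, c₁=9, c₂=10, n=19
p_obs = C(10,3)·C(9,6)/C(19,9); sum pmf over tables with pmf ≤ p_obs
p-value (two-sided) = 0.17890
At α=0.1: p ≥ α → fail to reject H₀

reject H₀: no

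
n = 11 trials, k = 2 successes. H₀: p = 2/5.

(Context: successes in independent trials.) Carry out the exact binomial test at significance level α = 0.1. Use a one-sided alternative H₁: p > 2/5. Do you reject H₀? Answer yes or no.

reject H₀: no

Exact binomial: n=11, k=2, p₀=2/5=0.4000
P(X≥2) from Σ C(n,i)·p₀^i·(1−p₀)^(n−i)
p-value (one-sided, H₁ greater) = 0.96977
At α=0.1: p ≥ α → fail to reject H₀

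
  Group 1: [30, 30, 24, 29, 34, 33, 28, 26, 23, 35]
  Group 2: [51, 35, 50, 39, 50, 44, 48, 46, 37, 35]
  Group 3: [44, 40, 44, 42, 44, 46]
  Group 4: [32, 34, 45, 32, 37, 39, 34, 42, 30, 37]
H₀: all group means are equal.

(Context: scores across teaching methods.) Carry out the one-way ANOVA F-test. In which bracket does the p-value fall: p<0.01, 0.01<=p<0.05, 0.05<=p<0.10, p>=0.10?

Group means [29.20, 43.50, 43.33, 36.20], grand mean 37.472
SSB = Σnᵢ(x̄ᵢ−x̄)² = 1269.939; SSW = ΣΣ(x−x̄ᵢ)² = 749.033
MSB = 1269.939/3 = 423.3130; MSW = 749.033/32 = 23.4073
F = MSB/MSW = 18.0847
df = (3, 32)
p-value (upper-tail) = 0.00000
→ bracket: p<0.01

p-value bracket: p<0.01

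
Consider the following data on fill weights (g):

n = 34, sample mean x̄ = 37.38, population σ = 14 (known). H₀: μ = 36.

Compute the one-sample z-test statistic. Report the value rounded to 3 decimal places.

test statistic = 0.575

SE = σ/√n = 14/√34 = 2.4010
z = (x̄−μ₀)/SE = (37.38−36)/2.4010 = 0.5748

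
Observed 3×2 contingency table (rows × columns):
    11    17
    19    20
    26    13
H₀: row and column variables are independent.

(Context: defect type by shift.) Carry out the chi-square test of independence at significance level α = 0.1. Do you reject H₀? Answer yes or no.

reject H₀: yes

Row totals [28, 39, 39], col totals [56, 50], n=106
χ² = (11−14.79)²/14.79 + (17−13.21)²/13.21 + (19−20.60)²/20.60 + (20−18.40)²/18.40 + (26−20.60)²/20.60 + (13−18.40)²/18.40 = 5.3221
df = 2
p-value (upper-tail) = 0.06987
At α=0.1: p < α → reject H₀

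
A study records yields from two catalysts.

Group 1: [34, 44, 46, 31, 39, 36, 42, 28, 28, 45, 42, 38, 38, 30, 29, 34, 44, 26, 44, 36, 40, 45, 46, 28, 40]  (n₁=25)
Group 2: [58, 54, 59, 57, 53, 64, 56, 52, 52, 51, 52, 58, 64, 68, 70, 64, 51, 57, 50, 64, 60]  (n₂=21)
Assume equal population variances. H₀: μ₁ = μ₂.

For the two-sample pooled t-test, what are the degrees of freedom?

degrees of freedom = 44

df = n₁ + n₂ − 2 = 25 + 21 − 2 = 44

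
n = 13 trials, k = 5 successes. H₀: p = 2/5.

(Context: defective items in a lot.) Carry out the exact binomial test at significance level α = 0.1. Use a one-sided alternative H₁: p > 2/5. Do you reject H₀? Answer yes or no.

Exact binomial: n=13, k=5, p₀=2/5=0.4000
P(X≥5) from Σ C(n,i)·p₀^i·(1−p₀)^(n−i)
p-value (one-sided, H₁ greater) = 0.64696
At α=0.1: p ≥ α → fail to reject H₀

reject H₀: no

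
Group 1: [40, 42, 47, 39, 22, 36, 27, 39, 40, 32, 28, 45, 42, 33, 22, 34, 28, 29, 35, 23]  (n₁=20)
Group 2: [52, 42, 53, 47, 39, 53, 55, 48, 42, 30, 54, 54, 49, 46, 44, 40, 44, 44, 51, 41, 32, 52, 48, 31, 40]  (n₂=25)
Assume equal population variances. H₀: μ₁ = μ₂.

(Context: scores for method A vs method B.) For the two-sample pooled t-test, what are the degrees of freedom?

df = n₁ + n₂ − 2 = 20 + 25 − 2 = 43

degrees of freedom = 43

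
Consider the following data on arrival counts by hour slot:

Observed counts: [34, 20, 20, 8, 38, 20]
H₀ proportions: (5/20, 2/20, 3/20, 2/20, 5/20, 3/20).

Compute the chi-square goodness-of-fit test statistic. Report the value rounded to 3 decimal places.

test statistic = 5.524

n = 140; E_i = n·p_i = [35.00, 14.00, 21.00, 14.00, 35.00, 21.00]
χ² = (34−35.00)²/35.00 + (20−14.00)²/14.00 + (20−21.00)²/21.00 + (8−14.00)²/14.00 + (38−35.00)²/35.00 + (20−21.00)²/21.00 = 5.5238
df = 5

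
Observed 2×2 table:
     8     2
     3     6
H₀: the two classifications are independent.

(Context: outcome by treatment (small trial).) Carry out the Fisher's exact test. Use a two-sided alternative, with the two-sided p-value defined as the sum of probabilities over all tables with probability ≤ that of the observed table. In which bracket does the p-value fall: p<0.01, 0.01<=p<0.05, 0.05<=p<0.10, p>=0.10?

p-value bracket: 0.05<=p<0.10

Margins: r₁=10, r₂=9, c₁=11, c₂=8, n=19
p_obs = C(10,8)·C(9,3)/C(19,11); sum pmf over tables with pmf ≤ p_obs
p-value (two-sided) = 0.06978
→ bracket: 0.05<=p<0.10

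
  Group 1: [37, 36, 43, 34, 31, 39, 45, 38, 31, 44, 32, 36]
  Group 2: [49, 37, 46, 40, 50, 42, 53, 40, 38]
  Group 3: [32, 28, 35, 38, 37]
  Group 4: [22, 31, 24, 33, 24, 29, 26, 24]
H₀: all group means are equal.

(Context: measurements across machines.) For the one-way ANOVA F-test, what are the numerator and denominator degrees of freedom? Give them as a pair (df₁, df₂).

degrees of freedom = [3, 30]

k = 4 groups, N = 34 total
df = (k−1, N−k) = (4−1, 34−4) = (3, 30)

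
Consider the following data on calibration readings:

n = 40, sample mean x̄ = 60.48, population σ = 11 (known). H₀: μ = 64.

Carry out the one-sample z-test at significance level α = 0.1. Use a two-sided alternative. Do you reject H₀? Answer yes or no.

reject H₀: yes

SE = σ/√n = 11/√40 = 1.7393
z = (x̄−μ₀)/SE = (60.48−64)/1.7393 = -2.0239
p-value (two-sided) = 0.04298
At α=0.1: p < α → reject H₀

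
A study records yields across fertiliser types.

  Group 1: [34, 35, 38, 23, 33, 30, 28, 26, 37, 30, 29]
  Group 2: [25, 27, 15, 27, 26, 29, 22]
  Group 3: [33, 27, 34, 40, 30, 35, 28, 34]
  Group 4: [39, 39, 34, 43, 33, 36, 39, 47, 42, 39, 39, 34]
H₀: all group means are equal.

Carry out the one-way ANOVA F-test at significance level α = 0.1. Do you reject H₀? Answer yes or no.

reject H₀: yes

Group means [31.18, 24.43, 32.62, 38.67], grand mean 32.605
SSB = Σnᵢ(x̄ᵢ−x̄)² = 931.187; SSW = ΣΣ(x−x̄ᵢ)² = 655.892
MSB = 931.187/3 = 310.3955; MSW = 655.892/34 = 19.2910
F = MSB/MSW = 16.0902
df = (3, 34)
p-value (upper-tail) = 0.00000
At α=0.1: p < α → reject H₀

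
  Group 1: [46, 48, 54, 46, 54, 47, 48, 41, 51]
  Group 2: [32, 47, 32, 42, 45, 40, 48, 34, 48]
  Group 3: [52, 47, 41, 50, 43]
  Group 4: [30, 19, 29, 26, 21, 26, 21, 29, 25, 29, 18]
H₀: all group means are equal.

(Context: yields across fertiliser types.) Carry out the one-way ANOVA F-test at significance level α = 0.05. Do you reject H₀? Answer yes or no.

reject H₀: yes

Group means [48.33, 40.89, 46.60, 24.82], grand mean 38.500
SSB = Σnᵢ(x̄ᵢ−x̄)² = 3308.775; SSW = ΣΣ(x−x̄ᵢ)² = 777.725
MSB = 3308.775/3 = 1102.9249; MSW = 777.725/30 = 25.9242
F = MSB/MSW = 42.5443
df = (3, 30)
p-value (upper-tail) = 0.00000
At α=0.05: p < α → reject H₀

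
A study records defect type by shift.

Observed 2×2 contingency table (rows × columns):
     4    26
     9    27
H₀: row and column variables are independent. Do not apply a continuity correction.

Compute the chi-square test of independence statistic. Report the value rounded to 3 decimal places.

Row totals [30, 36], col totals [13, 53], n=66
χ² = (4−5.91)²/5.91 + (26−24.09)²/24.09 + (9−7.09)²/7.09 + (27−28.91)²/28.91 = 1.4081
df = 1

test statistic = 1.408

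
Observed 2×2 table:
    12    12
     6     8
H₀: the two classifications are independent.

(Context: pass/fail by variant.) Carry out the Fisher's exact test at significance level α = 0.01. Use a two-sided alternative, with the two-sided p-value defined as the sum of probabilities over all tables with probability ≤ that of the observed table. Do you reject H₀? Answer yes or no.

reject H₀: no

Margins: r₁=24, r₂=14, c₁=18, c₂=20, n=38
p_obs = C(24,12)·C(14,6)/C(38,18); sum pmf over tables with pmf ≤ p_obs
p-value (two-sided) = 0.74487
At α=0.01: p ≥ α → fail to reject H₀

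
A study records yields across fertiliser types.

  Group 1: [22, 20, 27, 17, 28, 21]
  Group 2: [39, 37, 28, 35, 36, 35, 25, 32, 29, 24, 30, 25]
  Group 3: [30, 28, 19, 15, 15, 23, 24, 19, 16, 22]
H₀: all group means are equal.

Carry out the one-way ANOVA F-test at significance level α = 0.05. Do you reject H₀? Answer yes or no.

reject H₀: yes

Group means [22.50, 31.25, 21.10], grand mean 25.750
SSB = Σnᵢ(x̄ᵢ−x̄)² = 642.600; SSW = ΣΣ(x−x̄ᵢ)² = 630.650
MSB = 642.600/2 = 321.3000; MSW = 630.650/25 = 25.2260
F = MSB/MSW = 12.7369
df = (2, 25)
p-value (upper-tail) = 0.00015
At α=0.05: p < α → reject H₀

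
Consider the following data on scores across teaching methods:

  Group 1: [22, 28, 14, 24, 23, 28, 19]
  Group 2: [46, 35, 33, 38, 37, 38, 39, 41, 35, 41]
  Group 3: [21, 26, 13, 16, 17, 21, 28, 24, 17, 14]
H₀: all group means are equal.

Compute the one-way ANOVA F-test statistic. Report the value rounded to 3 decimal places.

Group means [22.57, 38.30, 19.70], grand mean 27.333
SSB = Σnᵢ(x̄ᵢ−x̄)² = 1944.086; SSW = ΣΣ(x−x̄ᵢ)² = 509.914
MSB = 1944.086/2 = 972.0429; MSW = 509.914/24 = 21.2464
F = MSB/MSW = 45.7509
df = (2, 24)

test statistic = 45.751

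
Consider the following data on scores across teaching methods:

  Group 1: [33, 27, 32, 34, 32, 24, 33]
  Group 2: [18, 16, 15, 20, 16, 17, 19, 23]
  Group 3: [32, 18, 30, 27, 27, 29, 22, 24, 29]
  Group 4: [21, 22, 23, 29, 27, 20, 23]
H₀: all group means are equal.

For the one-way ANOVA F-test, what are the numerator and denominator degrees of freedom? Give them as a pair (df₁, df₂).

k = 4 groups, N = 31 total
df = (k−1, N−k) = (4−1, 31−4) = (3, 27)

degrees of freedom = [3, 27]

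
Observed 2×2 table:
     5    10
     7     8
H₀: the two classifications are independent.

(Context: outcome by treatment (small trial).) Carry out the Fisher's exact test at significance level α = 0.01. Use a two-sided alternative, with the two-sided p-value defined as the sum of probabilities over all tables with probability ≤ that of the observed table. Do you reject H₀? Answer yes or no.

reject H₀: no

Margins: r₁=15, r₂=15, c₁=12, c₂=18, n=30
p_obs = C(15,5)·C(15,7)/C(30,12); sum pmf over tables with pmf ≤ p_obs
p-value (two-sided) = 0.71038
At α=0.01: p ≥ α → fail to reject H₀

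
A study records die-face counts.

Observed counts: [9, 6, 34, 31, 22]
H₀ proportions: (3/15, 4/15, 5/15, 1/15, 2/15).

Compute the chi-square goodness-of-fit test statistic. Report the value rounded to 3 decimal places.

n = 102; E_i = n·p_i = [20.40, 27.20, 34.00, 6.80, 13.60]
χ² = (9−20.40)²/20.40 + (6−27.20)²/27.20 + (34−34.00)²/34.00 + (31−6.80)²/6.80 + (22−13.60)²/13.60 = 114.2059
df = 4

test statistic = 114.206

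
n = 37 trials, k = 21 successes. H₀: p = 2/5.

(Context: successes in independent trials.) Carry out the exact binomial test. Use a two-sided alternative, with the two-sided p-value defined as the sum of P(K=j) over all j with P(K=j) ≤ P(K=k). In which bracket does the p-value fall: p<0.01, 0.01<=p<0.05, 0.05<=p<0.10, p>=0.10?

p-value bracket: 0.01<=p<0.05

Exact binomial: n=37, k=21, p₀=2/5=0.4000
P(X=j) = C(n,j)·p₀^j·(1−p₀)^(n−j); p = Σ P(X=j) over j with P(X=j) ≤ P(X=21)
p-value (two-sided) = 0.04381
→ bracket: 0.01<=p<0.05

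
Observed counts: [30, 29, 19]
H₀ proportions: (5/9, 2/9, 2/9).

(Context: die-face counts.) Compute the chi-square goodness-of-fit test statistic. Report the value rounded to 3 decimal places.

n = 78; E_i = n·p_i = [43.33, 17.33, 17.33]
χ² = (30−43.33)²/43.33 + (29−17.33)²/17.33 + (19−17.33)²/17.33 = 12.1154
df = 2

test statistic = 12.115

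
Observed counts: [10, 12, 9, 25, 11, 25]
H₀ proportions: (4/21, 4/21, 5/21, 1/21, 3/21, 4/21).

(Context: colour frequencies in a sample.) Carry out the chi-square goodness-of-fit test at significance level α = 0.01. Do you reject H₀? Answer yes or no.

n = 92; E_i = n·p_i = [17.52, 17.52, 21.90, 4.38, 13.14, 17.52]
χ² = (10−17.52)²/17.52 + (12−17.52)²/17.52 + (9−21.90)²/21.90 + (25−4.38)²/4.38 + (11−13.14)²/13.14 + (25−17.52)²/17.52 = 113.1571
df = 5
p-value (upper-tail) = 0.00000
At α=0.01: p < α → reject H₀

reject H₀: yes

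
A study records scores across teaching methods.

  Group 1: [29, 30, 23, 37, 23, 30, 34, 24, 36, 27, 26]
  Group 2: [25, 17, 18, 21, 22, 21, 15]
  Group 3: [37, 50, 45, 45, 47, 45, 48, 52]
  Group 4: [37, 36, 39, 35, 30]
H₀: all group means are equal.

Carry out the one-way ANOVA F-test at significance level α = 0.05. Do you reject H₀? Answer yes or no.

reject H₀: yes

Group means [29.00, 19.86, 46.12, 35.40], grand mean 32.387
SSB = Σnᵢ(x̄ᵢ−x̄)² = 2780.423; SSW = ΣΣ(x−x̄ᵢ)² = 504.932
MSB = 2780.423/3 = 926.8076; MSW = 504.932/27 = 18.7012
F = MSB/MSW = 49.5587
df = (3, 27)
p-value (upper-tail) = 0.00000
At α=0.05: p < α → reject H₀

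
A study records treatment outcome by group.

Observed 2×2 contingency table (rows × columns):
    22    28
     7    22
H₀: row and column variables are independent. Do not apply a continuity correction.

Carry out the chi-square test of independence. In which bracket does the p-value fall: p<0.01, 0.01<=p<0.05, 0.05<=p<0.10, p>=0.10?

p-value bracket: 0.05<=p<0.10

Row totals [50, 29], col totals [29, 50], n=79
χ² = (22−18.35)²/18.35 + (28−31.65)²/31.65 + (7−10.65)²/10.65 + (22−18.35)²/18.35 = 3.1166
df = 1
p-value (upper-tail) = 0.07750
→ bracket: 0.05<=p<0.10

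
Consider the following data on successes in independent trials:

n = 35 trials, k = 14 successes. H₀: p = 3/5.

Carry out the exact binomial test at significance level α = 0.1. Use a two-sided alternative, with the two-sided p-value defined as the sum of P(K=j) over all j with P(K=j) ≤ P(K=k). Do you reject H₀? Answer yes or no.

Exact binomial: n=35, k=14, p₀=3/5=0.6000
P(X=j) = C(n,j)·p₀^j·(1−p₀)^(n−j); p = Σ P(X=j) over j with P(X=j) ≤ P(X=14)
p-value (two-sided) = 0.02342
At α=0.1: p < α → reject H₀

reject H₀: yes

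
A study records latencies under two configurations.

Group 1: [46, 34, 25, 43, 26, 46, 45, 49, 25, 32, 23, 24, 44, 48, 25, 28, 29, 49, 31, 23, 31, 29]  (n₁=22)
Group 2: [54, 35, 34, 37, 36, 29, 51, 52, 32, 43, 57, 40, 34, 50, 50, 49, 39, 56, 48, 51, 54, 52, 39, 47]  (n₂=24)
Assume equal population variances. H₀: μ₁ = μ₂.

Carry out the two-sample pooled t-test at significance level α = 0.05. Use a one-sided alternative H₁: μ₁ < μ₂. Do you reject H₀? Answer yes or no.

x̄₁=34.318, s₁=9.736, n₁=22
x̄₂=44.542, s₂=8.557, n₂=24
s_p² = [21·9.736² + 23·8.557²]/44 = 83.5166
SE = √(s_p²·(1/22+1/24)) = 2.6974
t = (34.318−44.542)/2.6974 = -3.7901
df = 44
p-value (one-sided, H₁ less) = 0.00023
At α=0.05: p < α → reject H₀

reject H₀: yes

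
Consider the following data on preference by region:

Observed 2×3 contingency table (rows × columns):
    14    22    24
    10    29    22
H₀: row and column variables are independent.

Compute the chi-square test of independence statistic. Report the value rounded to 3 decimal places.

Row totals [60, 61], col totals [24, 51, 46], n=121
χ² = (14−11.90)²/11.90 + (22−25.29)²/25.29 + (24−22.81)²/22.81 + (10−12.10)²/12.10 + (29−25.71)²/25.71 + (22−23.19)²/23.19 = 1.7063
df = 2

test statistic = 1.706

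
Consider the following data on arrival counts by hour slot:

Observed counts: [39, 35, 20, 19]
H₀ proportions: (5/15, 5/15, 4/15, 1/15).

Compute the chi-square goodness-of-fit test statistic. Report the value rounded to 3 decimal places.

test statistic = 21.097

n = 113; E_i = n·p_i = [37.67, 37.67, 30.13, 7.53]
χ² = (39−37.67)²/37.67 + (35−37.67)²/37.67 + (20−30.13)²/30.13 + (19−7.53)²/7.53 = 21.0973
df = 3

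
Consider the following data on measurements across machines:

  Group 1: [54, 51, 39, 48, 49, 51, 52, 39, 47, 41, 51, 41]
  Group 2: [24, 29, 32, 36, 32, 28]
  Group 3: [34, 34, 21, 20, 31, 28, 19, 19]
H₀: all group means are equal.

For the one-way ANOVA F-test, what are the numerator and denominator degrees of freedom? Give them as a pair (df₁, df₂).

k = 3 groups, N = 26 total
df = (k−1, N−k) = (3−1, 26−3) = (2, 23)

degrees of freedom = [2, 23]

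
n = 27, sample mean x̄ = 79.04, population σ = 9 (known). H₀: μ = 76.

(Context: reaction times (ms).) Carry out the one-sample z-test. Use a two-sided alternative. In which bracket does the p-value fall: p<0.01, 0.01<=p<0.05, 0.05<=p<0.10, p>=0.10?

SE = σ/√n = 9/√27 = 1.7321
z = (x̄−μ₀)/SE = (79.04−76)/1.7321 = 1.7551
p-value (two-sided) = 0.07923
→ bracket: 0.05<=p<0.10

p-value bracket: 0.05<=p<0.10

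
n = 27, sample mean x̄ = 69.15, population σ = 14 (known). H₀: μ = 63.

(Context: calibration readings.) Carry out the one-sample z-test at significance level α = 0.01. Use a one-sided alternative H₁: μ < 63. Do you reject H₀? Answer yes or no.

reject H₀: no

SE = σ/√n = 14/√27 = 2.6943
z = (x̄−μ₀)/SE = (69.15−63)/2.6943 = 2.2826
p-value (one-sided, H₁ less) = 0.98877
At α=0.01: p ≥ α → fail to reject H₀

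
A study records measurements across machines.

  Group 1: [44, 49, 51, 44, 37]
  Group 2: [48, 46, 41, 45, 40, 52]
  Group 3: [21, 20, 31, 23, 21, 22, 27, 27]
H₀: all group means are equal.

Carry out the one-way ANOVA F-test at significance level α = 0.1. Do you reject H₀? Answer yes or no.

Group means [45.00, 45.33, 24.00], grand mean 36.263
SSB = Σnᵢ(x̄ᵢ−x̄)² = 2078.351; SSW = ΣΣ(x−x̄ᵢ)² = 323.333
MSB = 2078.351/2 = 1039.1754; MSW = 323.333/16 = 20.2083
F = MSB/MSW = 51.4231
df = (2, 16)
p-value (upper-tail) = 0.00000
At α=0.1: p < α → reject H₀

reject H₀: yes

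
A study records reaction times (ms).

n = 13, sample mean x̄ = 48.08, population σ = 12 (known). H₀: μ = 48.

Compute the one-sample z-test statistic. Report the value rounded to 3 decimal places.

test statistic = 0.024

SE = σ/√n = 12/√13 = 3.3282
z = (x̄−μ₀)/SE = (48.08−48)/3.3282 = 0.0240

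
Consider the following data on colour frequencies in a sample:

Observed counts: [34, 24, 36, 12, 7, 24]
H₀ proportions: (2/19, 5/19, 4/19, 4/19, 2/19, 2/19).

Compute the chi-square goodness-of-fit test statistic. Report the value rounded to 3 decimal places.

n = 137; E_i = n·p_i = [14.42, 36.05, 28.84, 28.84, 14.42, 14.42]
χ² = (34−14.42)²/14.42 + (24−36.05)²/36.05 + (36−28.84)²/28.84 + (12−28.84)²/28.84 + (7−14.42)²/14.42 + (24−14.42)²/14.42 = 52.4036
df = 5

test statistic = 52.404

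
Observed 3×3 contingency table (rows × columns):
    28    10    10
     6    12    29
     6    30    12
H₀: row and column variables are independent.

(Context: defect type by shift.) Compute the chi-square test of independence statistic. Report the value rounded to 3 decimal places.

test statistic = 50.954

Row totals [48, 47, 48], col totals [40, 52, 51], n=143
χ² = (28−13.43)²/13.43 + (10−17.45)²/17.45 + (10−17.12)²/17.12 + (6−13.15)²/13.15 + (12−17.09)²/17.09 + (29−16.76)²/16.76 + (6−13.43)²/13.43 + (30−17.45)²/17.45 + (12−17.12)²/17.12 = 50.9540
df = 4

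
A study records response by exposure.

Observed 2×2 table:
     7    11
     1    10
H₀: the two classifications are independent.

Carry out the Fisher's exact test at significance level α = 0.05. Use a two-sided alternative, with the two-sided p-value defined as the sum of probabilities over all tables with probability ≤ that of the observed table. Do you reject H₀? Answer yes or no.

Margins: r₁=18, r₂=11, c₁=8, c₂=21, n=29
p_obs = C(18,7)·C(11,1)/C(29,8); sum pmf over tables with pmf ≤ p_obs
p-value (two-sided) = 0.10965
At α=0.05: p ≥ α → fail to reject H₀

reject H₀: no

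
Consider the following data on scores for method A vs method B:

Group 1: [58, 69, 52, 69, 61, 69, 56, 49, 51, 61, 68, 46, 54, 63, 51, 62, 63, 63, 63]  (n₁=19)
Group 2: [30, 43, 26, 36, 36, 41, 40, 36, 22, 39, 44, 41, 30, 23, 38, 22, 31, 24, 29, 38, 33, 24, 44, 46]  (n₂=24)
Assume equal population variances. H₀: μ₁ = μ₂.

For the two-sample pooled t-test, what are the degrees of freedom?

degrees of freedom = 41

df = n₁ + n₂ − 2 = 19 + 24 − 2 = 41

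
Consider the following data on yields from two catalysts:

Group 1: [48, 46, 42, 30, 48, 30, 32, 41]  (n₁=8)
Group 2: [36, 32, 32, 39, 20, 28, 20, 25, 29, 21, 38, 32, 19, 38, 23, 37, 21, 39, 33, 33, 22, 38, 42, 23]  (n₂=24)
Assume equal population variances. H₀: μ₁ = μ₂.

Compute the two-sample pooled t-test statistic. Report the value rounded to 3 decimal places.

x̄₁=39.625, s₁=7.855, n₁=8
x̄₂=30.000, s₂=7.483, n₂=24
s_p² = [7·7.855² + 23·7.483²]/30 = 57.3292
SE = √(s_p²·(1/8+1/24)) = 3.0911
t = (39.625−30.000)/3.0911 = 3.1138
df = 30

test statistic = 3.114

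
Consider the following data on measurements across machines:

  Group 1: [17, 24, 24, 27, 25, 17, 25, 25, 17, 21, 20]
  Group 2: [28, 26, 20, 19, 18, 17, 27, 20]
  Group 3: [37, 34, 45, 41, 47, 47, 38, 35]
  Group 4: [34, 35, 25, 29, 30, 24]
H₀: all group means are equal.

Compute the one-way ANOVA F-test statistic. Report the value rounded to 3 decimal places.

Group means [22.00, 21.88, 40.50, 29.50], grand mean 27.818
SSB = Σnᵢ(x̄ᵢ−x̄)² = 1958.534; SSW = ΣΣ(x−x̄ᵢ)² = 572.375
MSB = 1958.534/3 = 652.8447; MSW = 572.375/29 = 19.7371
F = MSB/MSW = 33.0771
df = (3, 29)

test statistic = 33.077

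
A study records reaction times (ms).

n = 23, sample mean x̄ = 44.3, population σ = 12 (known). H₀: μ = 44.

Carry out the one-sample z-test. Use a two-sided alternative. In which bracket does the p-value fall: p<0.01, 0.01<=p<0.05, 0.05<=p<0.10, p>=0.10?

SE = σ/√n = 12/√23 = 2.5022
z = (x̄−μ₀)/SE = (44.3−44)/2.5022 = 0.1199
p-value (two-sided) = 0.90457
→ bracket: p>=0.10

p-value bracket: p>=0.10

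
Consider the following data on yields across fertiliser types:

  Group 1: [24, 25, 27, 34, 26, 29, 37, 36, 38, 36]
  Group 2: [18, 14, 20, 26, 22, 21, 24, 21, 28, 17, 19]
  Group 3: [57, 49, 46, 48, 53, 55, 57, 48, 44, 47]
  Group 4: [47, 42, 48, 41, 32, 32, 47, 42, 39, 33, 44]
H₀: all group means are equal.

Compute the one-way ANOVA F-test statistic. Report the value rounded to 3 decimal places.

Group means [31.20, 20.91, 50.40, 40.64], grand mean 35.548
SSB = Σnᵢ(x̄ᵢ−x̄)² = 5036.950; SSW = ΣΣ(x−x̄ᵢ)² = 997.455
MSB = 5036.950/3 = 1678.9834; MSW = 997.455/38 = 26.2488
F = MSB/MSW = 63.9642
df = (3, 38)

test statistic = 63.964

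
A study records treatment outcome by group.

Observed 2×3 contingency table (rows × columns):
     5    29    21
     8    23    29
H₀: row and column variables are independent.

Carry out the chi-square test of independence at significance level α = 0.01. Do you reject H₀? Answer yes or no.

Row totals [55, 60], col totals [13, 52, 50], n=115
χ² = (5−6.22)²/6.22 + (29−24.87)²/24.87 + (21−23.91)²/23.91 + (8−6.78)²/6.78 + (23−27.13)²/27.13 + (29−26.09)²/26.09 = 2.4519
df = 2
p-value (upper-tail) = 0.29348
At α=0.01: p ≥ α → fail to reject H₀

reject H₀: no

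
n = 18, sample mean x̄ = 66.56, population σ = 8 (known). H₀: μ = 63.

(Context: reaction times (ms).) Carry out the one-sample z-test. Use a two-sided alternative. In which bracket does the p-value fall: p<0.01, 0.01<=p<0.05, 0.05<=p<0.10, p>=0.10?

p-value bracket: 0.05<=p<0.10

SE = σ/√n = 8/√18 = 1.8856
z = (x̄−μ₀)/SE = (66.56−63)/1.8856 = 1.8880
p-value (two-sided) = 0.05903
→ bracket: 0.05<=p<0.10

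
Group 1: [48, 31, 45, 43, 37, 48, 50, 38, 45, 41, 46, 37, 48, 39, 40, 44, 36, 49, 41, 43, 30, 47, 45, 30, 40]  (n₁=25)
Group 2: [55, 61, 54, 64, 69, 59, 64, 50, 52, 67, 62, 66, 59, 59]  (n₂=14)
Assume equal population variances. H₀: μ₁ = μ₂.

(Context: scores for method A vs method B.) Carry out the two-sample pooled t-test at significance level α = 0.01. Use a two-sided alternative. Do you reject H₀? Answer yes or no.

reject H₀: yes

x̄₁=41.640, s₁=5.851, n₁=25
x̄₂=60.071, s₂=5.757, n₂=14
s_p² = [24·5.851² + 13·5.757²]/37 = 33.8564
SE = √(s_p²·(1/25+1/14)) = 1.9423
t = (41.640−60.071)/1.9423 = -9.4894
df = 37
p-value (two-sided) = 0.00000
At α=0.01: p < α → reject H₀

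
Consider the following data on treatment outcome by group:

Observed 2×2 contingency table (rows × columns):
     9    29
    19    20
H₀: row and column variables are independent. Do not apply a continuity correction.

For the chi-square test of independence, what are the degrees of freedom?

df = (r−1)(c−1) = (2−1)·(2−1) = 1

degrees of freedom = 1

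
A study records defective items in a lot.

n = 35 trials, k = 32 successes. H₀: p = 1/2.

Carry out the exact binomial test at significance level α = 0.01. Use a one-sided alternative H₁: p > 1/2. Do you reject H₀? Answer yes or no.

reject H₀: yes

Exact binomial: n=35, k=32, p₀=1/2=0.5000
P(X≥32) from Σ C(n,i)·p₀^i·(1−p₀)^(n−i)
p-value (one-sided, H₁ greater) = 0.00000
At α=0.01: p < α → reject H₀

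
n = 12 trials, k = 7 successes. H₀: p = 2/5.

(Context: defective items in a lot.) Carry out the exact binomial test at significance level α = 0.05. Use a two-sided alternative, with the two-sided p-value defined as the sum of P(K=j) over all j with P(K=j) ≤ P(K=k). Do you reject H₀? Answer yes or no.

Exact binomial: n=12, k=7, p₀=2/5=0.4000
P(X=j) = C(n,j)·p₀^j·(1−p₀)^(n−j); p = Σ P(X=j) over j with P(X=j) ≤ P(X=7)
p-value (two-sided) = 0.24166
At α=0.05: p ≥ α → fail to reject H₀

reject H₀: no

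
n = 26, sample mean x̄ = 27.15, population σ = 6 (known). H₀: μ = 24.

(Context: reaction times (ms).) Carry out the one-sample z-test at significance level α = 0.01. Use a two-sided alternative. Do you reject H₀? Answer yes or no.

reject H₀: yes

SE = σ/√n = 6/√26 = 1.1767
z = (x̄−μ₀)/SE = (27.15−24)/1.1767 = 2.6770
p-value (two-sided) = 0.00743
At α=0.01: p < α → reject H₀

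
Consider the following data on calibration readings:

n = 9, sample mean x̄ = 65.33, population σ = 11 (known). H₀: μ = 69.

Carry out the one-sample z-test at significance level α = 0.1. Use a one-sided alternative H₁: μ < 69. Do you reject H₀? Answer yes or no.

SE = σ/√n = 11/√9 = 3.6667
z = (x̄−μ₀)/SE = (65.33−69)/3.6667 = -1.0009
p-value (one-sided, H₁ less) = 0.15844
At α=0.1: p ≥ α → fail to reject H₀

reject H₀: no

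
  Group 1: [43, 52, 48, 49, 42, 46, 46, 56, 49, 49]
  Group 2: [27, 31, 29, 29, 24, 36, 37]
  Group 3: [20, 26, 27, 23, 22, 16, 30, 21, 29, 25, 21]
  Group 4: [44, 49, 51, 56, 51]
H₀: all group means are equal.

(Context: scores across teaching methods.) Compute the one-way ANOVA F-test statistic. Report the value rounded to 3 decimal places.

test statistic = 78.394

Group means [48.00, 30.43, 23.64, 50.20], grand mean 36.485
SSB = Σnᵢ(x̄ᵢ−x̄)² = 4339.183; SSW = ΣΣ(x−x̄ᵢ)² = 535.060
MSB = 4339.183/3 = 1446.3942; MSW = 535.060/29 = 18.4503
F = MSB/MSW = 78.3939
df = (3, 29)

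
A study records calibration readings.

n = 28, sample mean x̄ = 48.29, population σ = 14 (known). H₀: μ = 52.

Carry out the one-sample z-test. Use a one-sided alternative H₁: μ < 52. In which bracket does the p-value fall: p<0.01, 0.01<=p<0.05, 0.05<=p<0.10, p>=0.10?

p-value bracket: 0.05<=p<0.10

SE = σ/√n = 14/√28 = 2.6458
z = (x̄−μ₀)/SE = (48.29−52)/2.6458 = -1.4022
p-value (one-sided, H₁ less) = 0.08042
→ bracket: 0.05<=p<0.10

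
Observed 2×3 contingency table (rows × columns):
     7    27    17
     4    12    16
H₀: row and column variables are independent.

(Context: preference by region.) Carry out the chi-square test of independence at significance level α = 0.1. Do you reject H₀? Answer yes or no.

reject H₀: no

Row totals [51, 32], col totals [11, 39, 33], n=83
χ² = (7−6.76)²/6.76 + (27−23.96)²/23.96 + (17−20.28)²/20.28 + (4−4.24)²/4.24 + (12−15.04)²/15.04 + (16−12.72)²/12.72 = 2.3938
df = 2
p-value (upper-tail) = 0.30214
At α=0.1: p ≥ α → fail to reject H₀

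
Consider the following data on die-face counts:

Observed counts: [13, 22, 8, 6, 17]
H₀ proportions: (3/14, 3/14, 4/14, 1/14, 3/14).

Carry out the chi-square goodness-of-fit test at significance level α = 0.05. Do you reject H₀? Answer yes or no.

n = 66; E_i = n·p_i = [14.14, 14.14, 18.86, 4.71, 14.14]
χ² = (13−14.14)²/14.14 + (22−14.14)²/14.14 + (8−18.86)²/18.86 + (6−4.71)²/4.71 + (17−14.14)²/14.14 = 11.6364
df = 4
p-value (upper-tail) = 0.02027
At α=0.05: p < α → reject H₀

reject H₀: yes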